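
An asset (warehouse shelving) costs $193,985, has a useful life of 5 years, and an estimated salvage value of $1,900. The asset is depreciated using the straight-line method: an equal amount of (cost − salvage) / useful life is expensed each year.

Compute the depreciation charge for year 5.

$38,417

Depreciable base = $193,985 − $1,900 = $192,085.
Annual expense = $192,085 / 5 = $38,417.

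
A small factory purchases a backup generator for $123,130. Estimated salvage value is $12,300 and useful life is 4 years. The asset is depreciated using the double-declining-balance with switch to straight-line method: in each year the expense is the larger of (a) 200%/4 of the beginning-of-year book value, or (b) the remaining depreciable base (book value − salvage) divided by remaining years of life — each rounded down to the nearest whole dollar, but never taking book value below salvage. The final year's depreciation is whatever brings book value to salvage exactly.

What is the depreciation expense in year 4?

$3,092

Depreciable base = $123,130 − $12,300 = $110,830.
Year 1: DB = ⌊$123,130 × 200%/4⌋ = $61,565; SL = ⌊$110,830/4⌋ = $27,707 → take DB $61,565. Book value $61,565.
Year 2: DB = ⌊$61,565 × 200%/4⌋ = $30,782; SL = ⌊$49,265/3⌋ = $16,421 → take DB $30,782. Book value $30,783.
Year 3: DB = ⌊$30,783 × 200%/4⌋ = $15,391; SL = ⌊$18,483/2⌋ = $9,241 → take DB $15,391. Book value $15,392.
Year 4 (final): $15,392 − $12,300 = $3,092. Book value $12,300.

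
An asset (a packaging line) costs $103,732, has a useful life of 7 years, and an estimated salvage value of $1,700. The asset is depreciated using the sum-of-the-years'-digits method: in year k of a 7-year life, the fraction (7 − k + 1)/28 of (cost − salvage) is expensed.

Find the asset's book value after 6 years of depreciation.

$5,344

Depreciable base = $103,732 − $1,700 = $102,032.
Sum of the years' digits = 7+6+5+4+3+2+1 = 28.
Year 1: $102,032 × 7/28 = $25,508. Book value $78,224.
Year 2: $102,032 × 6/28 = $21,864. Book value $56,360.
Year 3: $102,032 × 5/28 = $18,220. Book value $38,140.
Year 4: $102,032 × 4/28 = $14,576. Book value $23,564.
Year 5: $102,032 × 3/28 = $10,932. Book value $12,632.
Year 6: $102,032 × 2/28 = $7,288. Book value $5,344.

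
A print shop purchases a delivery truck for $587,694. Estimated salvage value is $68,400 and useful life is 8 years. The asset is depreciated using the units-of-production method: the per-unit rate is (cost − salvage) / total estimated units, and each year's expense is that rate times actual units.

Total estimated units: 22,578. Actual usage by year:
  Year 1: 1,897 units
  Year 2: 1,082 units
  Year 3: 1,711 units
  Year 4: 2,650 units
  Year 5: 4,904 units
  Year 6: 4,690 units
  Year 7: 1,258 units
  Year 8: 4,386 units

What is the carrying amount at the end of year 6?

$198,212

Depreciable base = $587,694 − $68,400 = $519,294.
Rate = $519,294 / 22,578 units = $23 per unit.
Year 1: 1,897 × $23 = $43,631. Book value $544,063.
Year 2: 1,082 × $23 = $24,886. Book value $519,177.
Year 3: 1,711 × $23 = $39,353. Book value $479,824.
Year 4: 2,650 × $23 = $60,950. Book value $418,874.
Year 5: 4,904 × $23 = $112,792. Book value $306,082.
Year 6: 4,690 × $23 = $107,870. Book value $198,212.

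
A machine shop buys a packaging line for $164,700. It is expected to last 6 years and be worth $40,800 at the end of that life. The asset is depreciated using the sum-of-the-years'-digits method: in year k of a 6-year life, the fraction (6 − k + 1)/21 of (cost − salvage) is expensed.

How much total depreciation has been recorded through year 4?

$106,200

Depreciable base = $164,700 − $40,800 = $123,900.
Sum of the years' digits = 6+5+4+3+2+1 = 21.
Year 1: $123,900 × 6/21 = $35,400. Book value $129,300.
Year 2: $123,900 × 5/21 = $29,500. Book value $99,800.
Year 3: $123,900 × 4/21 = $23,600. Book value $76,200.
Year 4: $123,900 × 3/21 = $17,700. Book value $58,500.
Accumulated through year 4 = $164,700 − $58,500 = $106,200.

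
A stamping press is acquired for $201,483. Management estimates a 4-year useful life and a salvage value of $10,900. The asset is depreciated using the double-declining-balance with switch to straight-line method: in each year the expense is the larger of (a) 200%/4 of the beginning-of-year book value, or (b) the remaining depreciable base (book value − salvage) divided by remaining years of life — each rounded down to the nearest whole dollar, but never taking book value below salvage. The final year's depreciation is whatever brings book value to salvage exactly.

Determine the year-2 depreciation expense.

Depreciable base = $201,483 − $10,900 = $190,583.
Year 1: DB = ⌊$201,483 × 200%/4⌋ = $100,741; SL = ⌊$190,583/4⌋ = $47,645 → take DB $100,741. Book value $100,742.
Year 2: DB = ⌊$100,742 × 200%/4⌋ = $50,371; SL = ⌊$89,842/3⌋ = $29,947 → take DB $50,371. Book value $50,371.

$50,371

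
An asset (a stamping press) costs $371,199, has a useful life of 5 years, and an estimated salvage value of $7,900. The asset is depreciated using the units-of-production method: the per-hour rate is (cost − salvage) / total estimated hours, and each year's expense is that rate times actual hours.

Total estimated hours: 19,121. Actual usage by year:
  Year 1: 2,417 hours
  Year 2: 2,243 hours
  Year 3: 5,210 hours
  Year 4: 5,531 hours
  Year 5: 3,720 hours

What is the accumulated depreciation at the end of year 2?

Depreciable base = $371,199 − $7,900 = $363,299.
Rate = $363,299 / 19,121 hours = $19 per hour.
Year 1: 2,417 × $19 = $45,923. Book value $325,276.
Year 2: 2,243 × $19 = $42,617. Book value $282,659.
Accumulated through year 2 = $371,199 − $282,659 = $88,540.

$88,540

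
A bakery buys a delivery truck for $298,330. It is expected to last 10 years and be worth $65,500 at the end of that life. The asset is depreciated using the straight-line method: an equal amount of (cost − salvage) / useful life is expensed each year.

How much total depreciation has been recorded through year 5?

$116,415

Depreciable base = $298,330 − $65,500 = $232,830.
Annual expense = $232,830 / 10 = $23,283.
End of year 1: book value $275,047.
End of year 2: book value $251,764.
End of year 3: book value $228,481.
End of year 4: book value $205,198.
End of year 5: book value $181,915.
Accumulated through year 5 = $298,330 − $181,915 = $116,415.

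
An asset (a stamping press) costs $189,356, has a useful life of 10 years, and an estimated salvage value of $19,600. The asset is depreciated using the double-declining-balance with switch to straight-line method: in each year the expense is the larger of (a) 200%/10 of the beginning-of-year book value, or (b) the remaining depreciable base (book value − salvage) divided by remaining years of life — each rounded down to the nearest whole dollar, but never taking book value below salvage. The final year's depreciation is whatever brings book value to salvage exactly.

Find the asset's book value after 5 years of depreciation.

$62,049

Depreciable base = $189,356 − $19,600 = $169,756.
Year 1: DB = ⌊$189,356 × 200%/10⌋ = $37,871; SL = ⌊$169,756/10⌋ = $16,975 → take DB $37,871. Book value $151,485.
Year 2: DB = ⌊$151,485 × 200%/10⌋ = $30,297; SL = ⌊$131,885/9⌋ = $14,653 → take DB $30,297. Book value $121,188.
Year 3: DB = ⌊$121,188 × 200%/10⌋ = $24,237; SL = ⌊$101,588/8⌋ = $12,698 → take DB $24,237. Book value $96,951.
Year 4: DB = ⌊$96,951 × 200%/10⌋ = $19,390; SL = ⌊$77,351/7⌋ = $11,050 → take DB $19,390. Book value $77,561.
Year 5: DB = ⌊$77,561 × 200%/10⌋ = $15,512; SL = ⌊$57,961/6⌋ = $9,660 → take DB $15,512. Book value $62,049.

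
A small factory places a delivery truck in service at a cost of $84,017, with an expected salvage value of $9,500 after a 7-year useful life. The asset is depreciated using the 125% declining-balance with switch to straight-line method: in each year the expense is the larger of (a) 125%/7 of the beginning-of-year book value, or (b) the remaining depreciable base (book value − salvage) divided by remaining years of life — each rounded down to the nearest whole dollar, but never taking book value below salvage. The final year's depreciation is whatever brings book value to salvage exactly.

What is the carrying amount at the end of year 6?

$18,767

Depreciable base = $84,017 − $9,500 = $74,517.
Year 1: DB = ⌊$84,017 × 125%/7⌋ = $15,003; SL = ⌊$74,517/7⌋ = $10,645 → take DB $15,003. Book value $69,014.
Year 2: DB = ⌊$69,014 × 125%/7⌋ = $12,323; SL = ⌊$59,514/6⌋ = $9,919 → take DB $12,323. Book value $56,691.
Year 3: DB = ⌊$56,691 × 125%/7⌋ = $10,123; SL = ⌊$47,191/5⌋ = $9,438 → take DB $10,123. Book value $46,568.
Year 4: DB = ⌊$46,568 × 125%/7⌋ = $8,315; SL = ⌊$37,068/4⌋ = $9,267 → take SL $9,267. Book value $37,301.
Year 5: DB = ⌊$37,301 × 125%/7⌋ = $6,660; SL = ⌊$27,801/3⌋ = $9,267 → take SL $9,267. Book value $28,034.
Year 6: DB = ⌊$28,034 × 125%/7⌋ = $5,006; SL = ⌊$18,534/2⌋ = $9,267 → take SL $9,267. Book value $18,767.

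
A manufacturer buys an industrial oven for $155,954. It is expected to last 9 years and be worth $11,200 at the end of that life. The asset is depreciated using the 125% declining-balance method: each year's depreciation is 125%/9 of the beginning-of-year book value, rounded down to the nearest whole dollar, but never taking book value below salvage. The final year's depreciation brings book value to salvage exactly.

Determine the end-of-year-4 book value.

$85,752

Depreciable base = $155,954 − $11,200 = $144,754.
Year 1: ⌊$155,954 × 125%/9⌋ = $21,660. Book value $134,294.
Year 2: ⌊$134,294 × 125%/9⌋ = $18,651. Book value $115,643.
Year 3: ⌊$115,643 × 125%/9⌋ = $16,061. Book value $99,582.
Year 4: ⌊$99,582 × 125%/9⌋ = $13,830. Book value $85,752.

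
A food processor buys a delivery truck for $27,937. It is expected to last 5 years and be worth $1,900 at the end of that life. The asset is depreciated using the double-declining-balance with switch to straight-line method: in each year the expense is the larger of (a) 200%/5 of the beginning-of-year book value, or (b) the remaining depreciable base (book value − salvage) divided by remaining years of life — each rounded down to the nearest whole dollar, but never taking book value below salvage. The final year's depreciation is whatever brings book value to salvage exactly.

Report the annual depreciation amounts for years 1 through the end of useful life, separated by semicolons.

Depreciable base = $27,937 − $1,900 = $26,037.
Year 1: DB = ⌊$27,937 × 200%/5⌋ = $11,174; SL = ⌊$26,037/5⌋ = $5,207 → take DB $11,174. Book value $16,763.
Year 2: DB = ⌊$16,763 × 200%/5⌋ = $6,705; SL = ⌊$14,863/4⌋ = $3,715 → take DB $6,705. Book value $10,058.
Year 3: DB = ⌊$10,058 × 200%/5⌋ = $4,023; SL = ⌊$8,158/3⌋ = $2,719 → take DB $4,023. Book value $6,035.
Year 4: DB = ⌊$6,035 × 200%/5⌋ = $2,414; SL = ⌊$4,135/2⌋ = $2,067 → take DB $2,414. Book value $3,621.
Year 5 (final): $3,621 − $1,900 = $1,721. Book value $1,900.

$11,174; $6,705; $4,023; $2,414; $1,721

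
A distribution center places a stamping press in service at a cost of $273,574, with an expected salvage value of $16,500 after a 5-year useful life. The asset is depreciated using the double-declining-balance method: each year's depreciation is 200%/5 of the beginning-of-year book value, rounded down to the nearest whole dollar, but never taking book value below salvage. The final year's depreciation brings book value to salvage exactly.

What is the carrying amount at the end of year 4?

$35,456

Depreciable base = $273,574 − $16,500 = $257,074.
Year 1: ⌊$273,574 × 200%/5⌋ = $109,429. Book value $164,145.
Year 2: ⌊$164,145 × 200%/5⌋ = $65,658. Book value $98,487.
Year 3: ⌊$98,487 × 200%/5⌋ = $39,394. Book value $59,093.
Year 4: ⌊$59,093 × 200%/5⌋ = $23,637. Book value $35,456.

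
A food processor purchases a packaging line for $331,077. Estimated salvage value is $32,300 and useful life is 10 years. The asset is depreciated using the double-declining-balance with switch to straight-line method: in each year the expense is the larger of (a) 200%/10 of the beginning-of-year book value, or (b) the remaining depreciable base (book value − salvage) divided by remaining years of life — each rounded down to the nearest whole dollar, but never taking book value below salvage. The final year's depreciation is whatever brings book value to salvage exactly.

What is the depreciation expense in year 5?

Depreciable base = $331,077 − $32,300 = $298,777.
Year 1: DB = ⌊$331,077 × 200%/10⌋ = $66,215; SL = ⌊$298,777/10⌋ = $29,877 → take DB $66,215. Book value $264,862.
Year 2: DB = ⌊$264,862 × 200%/10⌋ = $52,972; SL = ⌊$232,562/9⌋ = $25,840 → take DB $52,972. Book value $211,890.
Year 3: DB = ⌊$211,890 × 200%/10⌋ = $42,378; SL = ⌊$179,590/8⌋ = $22,448 → take DB $42,378. Book value $169,512.
Year 4: DB = ⌊$169,512 × 200%/10⌋ = $33,902; SL = ⌊$137,212/7⌋ = $19,601 → take DB $33,902. Book value $135,610.
Year 5: DB = ⌊$135,610 × 200%/10⌋ = $27,122; SL = ⌊$103,310/6⌋ = $17,218 → take DB $27,122. Book value $108,488.

$27,122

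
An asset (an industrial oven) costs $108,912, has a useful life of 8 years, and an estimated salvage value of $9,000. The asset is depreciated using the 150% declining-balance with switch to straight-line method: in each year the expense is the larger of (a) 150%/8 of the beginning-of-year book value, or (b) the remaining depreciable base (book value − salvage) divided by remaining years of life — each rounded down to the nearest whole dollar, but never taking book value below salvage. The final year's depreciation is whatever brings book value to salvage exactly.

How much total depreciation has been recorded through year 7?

$90,295

Depreciable base = $108,912 − $9,000 = $99,912.
Year 1: DB = ⌊$108,912 × 150%/8⌋ = $20,421; SL = ⌊$99,912/8⌋ = $12,489 → take DB $20,421. Book value $88,491.
Year 2: DB = ⌊$88,491 × 150%/8⌋ = $16,592; SL = ⌊$79,491/7⌋ = $11,355 → take DB $16,592. Book value $71,899.
Year 3: DB = ⌊$71,899 × 150%/8⌋ = $13,481; SL = ⌊$62,899/6⌋ = $10,483 → take DB $13,481. Book value $58,418.
Year 4: DB = ⌊$58,418 × 150%/8⌋ = $10,953; SL = ⌊$49,418/5⌋ = $9,883 → take DB $10,953. Book value $47,465.
Year 5: DB = ⌊$47,465 × 150%/8⌋ = $8,899; SL = ⌊$38,465/4⌋ = $9,616 → take SL $9,616. Book value $37,849.
Year 6: DB = ⌊$37,849 × 150%/8⌋ = $7,096; SL = ⌊$28,849/3⌋ = $9,616 → take SL $9,616. Book value $28,233.
Year 7: DB = ⌊$28,233 × 150%/8⌋ = $5,293; SL = ⌊$19,233/2⌋ = $9,616 → take SL $9,616. Book value $18,617.
Accumulated through year 7 = $108,912 − $18,617 = $90,295.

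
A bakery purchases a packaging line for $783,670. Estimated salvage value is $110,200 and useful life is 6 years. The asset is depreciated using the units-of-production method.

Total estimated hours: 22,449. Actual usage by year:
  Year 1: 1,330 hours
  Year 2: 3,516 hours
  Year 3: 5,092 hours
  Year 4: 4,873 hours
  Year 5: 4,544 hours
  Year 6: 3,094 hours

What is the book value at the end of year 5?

$203,020

Depreciable base = $783,670 − $110,200 = $673,470.
Rate = $673,470 / 22,449 hours = $30 per hour.
Year 1: 1,330 × $30 = $39,900. Book value $743,770.
Year 2: 3,516 × $30 = $105,480. Book value $638,290.
Year 3: 5,092 × $30 = $152,760. Book value $485,530.
Year 4: 4,873 × $30 = $146,190. Book value $339,340.
Year 5: 4,544 × $30 = $136,320. Book value $203,020.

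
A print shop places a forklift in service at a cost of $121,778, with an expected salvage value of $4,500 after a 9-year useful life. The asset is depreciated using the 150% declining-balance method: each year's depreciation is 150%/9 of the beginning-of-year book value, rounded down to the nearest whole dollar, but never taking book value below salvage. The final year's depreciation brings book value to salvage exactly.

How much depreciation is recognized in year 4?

$11,745

Depreciable base = $121,778 − $4,500 = $117,278.
Year 1: ⌊$121,778 × 150%/9⌋ = $20,296. Book value $101,482.
Year 2: ⌊$101,482 × 150%/9⌋ = $16,913. Book value $84,569.
Year 3: ⌊$84,569 × 150%/9⌋ = $14,094. Book value $70,475.
Year 4: ⌊$70,475 × 150%/9⌋ = $11,745. Book value $58,730.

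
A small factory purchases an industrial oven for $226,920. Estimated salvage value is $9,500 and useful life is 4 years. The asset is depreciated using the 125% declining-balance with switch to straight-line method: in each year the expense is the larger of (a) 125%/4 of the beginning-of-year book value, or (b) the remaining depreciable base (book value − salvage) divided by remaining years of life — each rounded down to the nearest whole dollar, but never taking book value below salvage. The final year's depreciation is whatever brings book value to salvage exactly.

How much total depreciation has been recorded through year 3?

$168,584

Depreciable base = $226,920 − $9,500 = $217,420.
Year 1: DB = ⌊$226,920 × 125%/4⌋ = $70,912; SL = ⌊$217,420/4⌋ = $54,355 → take DB $70,912. Book value $156,008.
Year 2: DB = ⌊$156,008 × 125%/4⌋ = $48,752; SL = ⌊$146,508/3⌋ = $48,836 → take SL $48,836. Book value $107,172.
Year 3: DB = ⌊$107,172 × 125%/4⌋ = $33,491; SL = ⌊$97,672/2⌋ = $48,836 → take SL $48,836. Book value $58,336.
Accumulated through year 3 = $226,920 − $58,336 = $168,584.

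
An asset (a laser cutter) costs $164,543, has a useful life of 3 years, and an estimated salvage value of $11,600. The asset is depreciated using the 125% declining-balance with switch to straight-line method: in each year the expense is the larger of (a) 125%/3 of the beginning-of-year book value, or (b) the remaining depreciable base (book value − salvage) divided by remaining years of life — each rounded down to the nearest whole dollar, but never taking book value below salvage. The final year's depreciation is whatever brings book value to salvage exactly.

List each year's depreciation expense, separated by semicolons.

Depreciable base = $164,543 − $11,600 = $152,943.
Year 1: DB = ⌊$164,543 × 125%/3⌋ = $68,559; SL = ⌊$152,943/3⌋ = $50,981 → take DB $68,559. Book value $95,984.
Year 2: DB = ⌊$95,984 × 125%/3⌋ = $39,993; SL = ⌊$84,384/2⌋ = $42,192 → take SL $42,192. Book value $53,792.
Year 3 (final): $53,792 − $11,600 = $42,192. Book value $11,600.

$68,559; $42,192; $42,192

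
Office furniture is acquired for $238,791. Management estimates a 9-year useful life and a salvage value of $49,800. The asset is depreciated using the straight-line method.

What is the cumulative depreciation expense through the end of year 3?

$62,997

Depreciable base = $238,791 − $49,800 = $188,991.
Annual expense = $188,991 / 9 = $20,999.
End of year 1: book value $217,792.
End of year 2: book value $196,793.
End of year 3: book value $175,794.
Accumulated through year 3 = $238,791 − $175,794 = $62,997.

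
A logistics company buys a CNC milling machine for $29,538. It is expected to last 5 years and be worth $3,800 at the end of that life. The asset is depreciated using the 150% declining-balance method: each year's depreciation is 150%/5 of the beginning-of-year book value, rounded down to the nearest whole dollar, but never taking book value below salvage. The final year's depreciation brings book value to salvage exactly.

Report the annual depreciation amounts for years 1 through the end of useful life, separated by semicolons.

Depreciable base = $29,538 − $3,800 = $25,738.
Year 1: ⌊$29,538 × 150%/5⌋ = $8,861. Book value $20,677.
Year 2: ⌊$20,677 × 150%/5⌋ = $6,203. Book value $14,474.
Year 3: ⌊$14,474 × 150%/5⌋ = $4,342. Book value $10,132.
Year 4: ⌊$10,132 × 150%/5⌋ = $3,039. Book value $7,093.
Year 5 (final): $7,093 − $3,800 = $3,293. Book value $3,800.

$8,861; $6,203; $4,342; $3,039; $3,293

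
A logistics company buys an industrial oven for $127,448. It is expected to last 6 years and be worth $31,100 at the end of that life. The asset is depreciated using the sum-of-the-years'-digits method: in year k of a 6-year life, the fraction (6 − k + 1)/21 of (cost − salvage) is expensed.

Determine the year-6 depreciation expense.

Depreciable base = $127,448 − $31,100 = $96,348.
Sum of the years' digits = 6+5+4+3+2+1 = 21.
Year 1: $96,348 × 6/21 = $27,528. Book value $99,920.
Year 2: $96,348 × 5/21 = $22,940. Book value $76,980.
Year 3: $96,348 × 4/21 = $18,352. Book value $58,628.
Year 4: $96,348 × 3/21 = $13,764. Book value $44,864.
Year 5: $96,348 × 2/21 = $9,176. Book value $35,688.
Year 6: $96,348 × 1/21 = $4,588. Book value $31,100.

$4,588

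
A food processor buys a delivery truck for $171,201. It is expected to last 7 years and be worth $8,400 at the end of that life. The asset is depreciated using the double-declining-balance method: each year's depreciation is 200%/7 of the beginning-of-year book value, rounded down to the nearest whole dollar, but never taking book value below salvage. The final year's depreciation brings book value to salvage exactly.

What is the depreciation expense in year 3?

$24,956

Depreciable base = $171,201 − $8,400 = $162,801.
Year 1: ⌊$171,201 × 200%/7⌋ = $48,914. Book value $122,287.
Year 2: ⌊$122,287 × 200%/7⌋ = $34,939. Book value $87,348.
Year 3: ⌊$87,348 × 200%/7⌋ = $24,956. Book value $62,392.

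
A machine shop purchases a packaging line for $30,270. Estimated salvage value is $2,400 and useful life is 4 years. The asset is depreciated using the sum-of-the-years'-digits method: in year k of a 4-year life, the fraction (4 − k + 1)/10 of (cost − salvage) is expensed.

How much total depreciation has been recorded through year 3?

Depreciable base = $30,270 − $2,400 = $27,870.
Sum of the years' digits = 4+3+2+1 = 10.
Year 1: $27,870 × 4/10 = $11,148. Book value $19,122.
Year 2: $27,870 × 3/10 = $8,361. Book value $10,761.
Year 3: $27,870 × 2/10 = $5,574. Book value $5,187.
Accumulated through year 3 = $30,270 − $5,187 = $25,083.

$25,083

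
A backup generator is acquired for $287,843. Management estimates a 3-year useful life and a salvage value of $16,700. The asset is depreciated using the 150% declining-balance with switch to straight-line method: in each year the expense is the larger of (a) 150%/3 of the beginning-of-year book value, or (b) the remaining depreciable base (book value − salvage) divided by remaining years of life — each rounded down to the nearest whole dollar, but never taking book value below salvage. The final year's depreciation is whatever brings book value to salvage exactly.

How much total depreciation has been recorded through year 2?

Depreciable base = $287,843 − $16,700 = $271,143.
Year 1: DB = ⌊$287,843 × 150%/3⌋ = $143,921; SL = ⌊$271,143/3⌋ = $90,381 → take DB $143,921. Book value $143,922.
Year 2: DB = ⌊$143,922 × 150%/3⌋ = $71,961; SL = ⌊$127,222/2⌋ = $63,611 → take DB $71,961. Book value $71,961.
Accumulated through year 2 = $287,843 − $71,961 = $215,882.

$215,882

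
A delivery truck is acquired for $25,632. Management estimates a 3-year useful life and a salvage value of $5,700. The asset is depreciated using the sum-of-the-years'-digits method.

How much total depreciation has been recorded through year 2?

$16,610

Depreciable base = $25,632 − $5,700 = $19,932.
Sum of the years' digits = 3+2+1 = 6.
Year 1: $19,932 × 3/6 = $9,966. Book value $15,666.
Year 2: $19,932 × 2/6 = $6,644. Book value $9,022.
Accumulated through year 2 = $25,632 − $9,022 = $16,610.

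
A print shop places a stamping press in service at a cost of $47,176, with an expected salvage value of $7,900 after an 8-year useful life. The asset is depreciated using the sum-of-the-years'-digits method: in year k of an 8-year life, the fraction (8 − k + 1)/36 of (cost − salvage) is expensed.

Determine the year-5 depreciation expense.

$4,364

Depreciable base = $47,176 − $7,900 = $39,276.
Sum of the years' digits = 8+7+6+5+4+3+2+1 = 36.
Year 1: $39,276 × 8/36 = $8,728. Book value $38,448.
Year 2: $39,276 × 7/36 = $7,637. Book value $30,811.
Year 3: $39,276 × 6/36 = $6,546. Book value $24,265.
Year 4: $39,276 × 5/36 = $5,455. Book value $18,810.
Year 5: $39,276 × 4/36 = $4,364. Book value $14,446.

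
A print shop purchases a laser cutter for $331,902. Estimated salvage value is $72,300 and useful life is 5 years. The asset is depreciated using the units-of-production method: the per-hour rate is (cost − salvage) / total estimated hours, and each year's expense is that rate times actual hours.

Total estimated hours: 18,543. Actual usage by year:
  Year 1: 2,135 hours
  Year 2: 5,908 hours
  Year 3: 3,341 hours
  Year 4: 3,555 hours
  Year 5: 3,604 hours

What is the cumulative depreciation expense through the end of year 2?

Depreciable base = $331,902 − $72,300 = $259,602.
Rate = $259,602 / 18,543 hours = $14 per hour.
Year 1: 2,135 × $14 = $29,890. Book value $302,012.
Year 2: 5,908 × $14 = $82,712. Book value $219,300.
Accumulated through year 2 = $331,902 − $219,300 = $112,602.

$112,602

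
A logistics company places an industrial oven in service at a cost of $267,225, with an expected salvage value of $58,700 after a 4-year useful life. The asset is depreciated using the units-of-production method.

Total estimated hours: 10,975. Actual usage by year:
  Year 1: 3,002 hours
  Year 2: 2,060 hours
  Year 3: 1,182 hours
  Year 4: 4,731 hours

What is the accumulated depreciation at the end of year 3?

Depreciable base = $267,225 − $58,700 = $208,525.
Rate = $208,525 / 10,975 hours = $19 per hour.
Year 1: 3,002 × $19 = $57,038. Book value $210,187.
Year 2: 2,060 × $19 = $39,140. Book value $171,047.
Year 3: 1,182 × $19 = $22,458. Book value $148,589.
Accumulated through year 3 = $267,225 − $148,589 = $118,636.

$118,636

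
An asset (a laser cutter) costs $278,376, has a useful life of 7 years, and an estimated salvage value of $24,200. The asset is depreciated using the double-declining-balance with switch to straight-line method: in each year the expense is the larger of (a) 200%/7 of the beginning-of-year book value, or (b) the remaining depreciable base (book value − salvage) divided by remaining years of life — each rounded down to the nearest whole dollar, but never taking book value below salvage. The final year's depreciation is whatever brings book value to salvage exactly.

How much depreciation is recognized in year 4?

$28,985

Depreciable base = $278,376 − $24,200 = $254,176.
Year 1: DB = ⌊$278,376 × 200%/7⌋ = $79,536; SL = ⌊$254,176/7⌋ = $36,310 → take DB $79,536. Book value $198,840.
Year 2: DB = ⌊$198,840 × 200%/7⌋ = $56,811; SL = ⌊$174,640/6⌋ = $29,106 → take DB $56,811. Book value $142,029.
Year 3: DB = ⌊$142,029 × 200%/7⌋ = $40,579; SL = ⌊$117,829/5⌋ = $23,565 → take DB $40,579. Book value $101,450.
Year 4: DB = ⌊$101,450 × 200%/7⌋ = $28,985; SL = ⌊$77,250/4⌋ = $19,312 → take DB $28,985. Book value $72,465.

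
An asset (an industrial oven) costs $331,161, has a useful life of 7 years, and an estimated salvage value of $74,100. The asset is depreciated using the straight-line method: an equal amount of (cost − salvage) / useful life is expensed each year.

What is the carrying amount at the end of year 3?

$220,992

Depreciable base = $331,161 − $74,100 = $257,061.
Annual expense = $257,061 / 7 = $36,723.
End of year 1: book value $294,438.
End of year 2: book value $257,715.
End of year 3: book value $220,992.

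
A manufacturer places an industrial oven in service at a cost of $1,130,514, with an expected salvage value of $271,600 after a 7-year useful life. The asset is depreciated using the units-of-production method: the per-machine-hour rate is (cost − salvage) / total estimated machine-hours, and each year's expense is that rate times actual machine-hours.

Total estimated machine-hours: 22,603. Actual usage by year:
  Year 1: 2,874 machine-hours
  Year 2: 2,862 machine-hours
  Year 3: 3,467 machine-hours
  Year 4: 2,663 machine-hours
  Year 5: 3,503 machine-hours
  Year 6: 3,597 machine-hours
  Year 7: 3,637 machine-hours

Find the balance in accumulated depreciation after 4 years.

$450,908

Depreciable base = $1,130,514 − $271,600 = $858,914.
Rate = $858,914 / 22,603 machine-hours = $38 per machine-hour.
Year 1: 2,874 × $38 = $109,212. Book value $1,021,302.
Year 2: 2,862 × $38 = $108,756. Book value $912,546.
Year 3: 3,467 × $38 = $131,746. Book value $780,800.
Year 4: 2,663 × $38 = $101,194. Book value $679,606.
Accumulated through year 4 = $1,130,514 − $679,606 = $450,908.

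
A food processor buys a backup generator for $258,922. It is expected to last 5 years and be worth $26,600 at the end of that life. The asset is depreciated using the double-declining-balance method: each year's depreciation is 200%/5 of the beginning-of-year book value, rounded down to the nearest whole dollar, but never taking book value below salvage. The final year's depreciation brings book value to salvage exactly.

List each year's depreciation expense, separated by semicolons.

$103,568; $62,141; $37,285; $22,371; $6,957

Depreciable base = $258,922 − $26,600 = $232,322.
Year 1: ⌊$258,922 × 200%/5⌋ = $103,568. Book value $155,354.
Year 2: ⌊$155,354 × 200%/5⌋ = $62,141. Book value $93,213.
Year 3: ⌊$93,213 × 200%/5⌋ = $37,285. Book value $55,928.
Year 4: ⌊$55,928 × 200%/5⌋ = $22,371. Book value $33,557.
Year 5 (final): $33,557 − $26,600 = $6,957. Book value $26,600.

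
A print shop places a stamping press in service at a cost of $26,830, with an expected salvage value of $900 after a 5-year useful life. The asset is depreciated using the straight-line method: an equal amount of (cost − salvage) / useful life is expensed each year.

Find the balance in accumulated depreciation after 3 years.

$15,558

Depreciable base = $26,830 − $900 = $25,930.
Annual expense = $25,930 / 5 = $5,186.
End of year 1: book value $21,644.
End of year 2: book value $16,458.
End of year 3: book value $11,272.
Accumulated through year 3 = $26,830 − $11,272 = $15,558.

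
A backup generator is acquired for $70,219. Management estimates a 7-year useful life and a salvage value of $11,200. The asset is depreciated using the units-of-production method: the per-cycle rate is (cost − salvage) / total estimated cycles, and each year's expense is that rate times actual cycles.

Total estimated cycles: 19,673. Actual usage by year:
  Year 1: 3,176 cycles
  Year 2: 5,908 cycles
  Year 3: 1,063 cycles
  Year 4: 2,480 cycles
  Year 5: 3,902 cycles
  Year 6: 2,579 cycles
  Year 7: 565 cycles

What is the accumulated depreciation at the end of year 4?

$37,881

Depreciable base = $70,219 − $11,200 = $59,019.
Rate = $59,019 / 19,673 cycles = $3 per cycle.
Year 1: 3,176 × $3 = $9,528. Book value $60,691.
Year 2: 5,908 × $3 = $17,724. Book value $42,967.
Year 3: 1,063 × $3 = $3,189. Book value $39,778.
Year 4: 2,480 × $3 = $7,440. Book value $32,338.
Accumulated through year 4 = $70,219 − $32,338 = $37,881.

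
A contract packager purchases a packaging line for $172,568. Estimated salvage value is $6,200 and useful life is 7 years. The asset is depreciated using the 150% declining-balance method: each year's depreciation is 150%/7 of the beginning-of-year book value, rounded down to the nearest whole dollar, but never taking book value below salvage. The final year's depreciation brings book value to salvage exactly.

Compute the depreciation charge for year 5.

$14,093

Depreciable base = $172,568 − $6,200 = $166,368.
Year 1: ⌊$172,568 × 150%/7⌋ = $36,978. Book value $135,590.
Year 2: ⌊$135,590 × 150%/7⌋ = $29,055. Book value $106,535.
Year 3: ⌊$106,535 × 150%/7⌋ = $22,828. Book value $83,707.
Year 4: ⌊$83,707 × 150%/7⌋ = $17,937. Book value $65,770.
Year 5: ⌊$65,770 × 150%/7⌋ = $14,093. Book value $51,677.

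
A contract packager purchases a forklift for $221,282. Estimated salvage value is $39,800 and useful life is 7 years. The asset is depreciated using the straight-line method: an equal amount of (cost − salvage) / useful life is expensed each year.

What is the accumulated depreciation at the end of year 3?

Depreciable base = $221,282 − $39,800 = $181,482.
Annual expense = $181,482 / 7 = $25,926.
End of year 1: book value $195,356.
End of year 2: book value $169,430.
End of year 3: book value $143,504.
Accumulated through year 3 = $221,282 − $143,504 = $77,778.

$77,778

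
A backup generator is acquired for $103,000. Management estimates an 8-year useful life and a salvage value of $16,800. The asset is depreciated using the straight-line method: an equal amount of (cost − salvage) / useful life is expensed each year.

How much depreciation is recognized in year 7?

$10,775

Depreciable base = $103,000 − $16,800 = $86,200.
Annual expense = $86,200 / 8 = $10,775.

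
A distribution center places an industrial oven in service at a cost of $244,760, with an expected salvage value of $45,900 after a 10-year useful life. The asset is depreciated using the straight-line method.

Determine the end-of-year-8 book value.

$85,672

Depreciable base = $244,760 − $45,900 = $198,860.
Annual expense = $198,860 / 10 = $19,886.
End of year 1: book value $224,874.
End of year 2: book value $204,988.
End of year 3: book value $185,102.
End of year 4: book value $165,216.
End of year 5: book value $145,330.
End of year 6: book value $125,444.
End of year 7: book value $105,558.
End of year 8: book value $85,672.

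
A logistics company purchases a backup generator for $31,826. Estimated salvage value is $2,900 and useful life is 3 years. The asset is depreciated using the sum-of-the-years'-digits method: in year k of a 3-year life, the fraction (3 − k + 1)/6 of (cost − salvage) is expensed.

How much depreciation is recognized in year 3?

Depreciable base = $31,826 − $2,900 = $28,926.
Sum of the years' digits = 3+2+1 = 6.
Year 1: $28,926 × 3/6 = $14,463. Book value $17,363.
Year 2: $28,926 × 2/6 = $9,642. Book value $7,721.
Year 3: $28,926 × 1/6 = $4,821. Book value $2,900.

$4,821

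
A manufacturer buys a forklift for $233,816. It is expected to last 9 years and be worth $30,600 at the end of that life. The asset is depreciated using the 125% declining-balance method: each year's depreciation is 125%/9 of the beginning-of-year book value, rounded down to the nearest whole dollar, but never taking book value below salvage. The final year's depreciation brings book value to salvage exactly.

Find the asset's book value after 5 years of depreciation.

Depreciable base = $233,816 − $30,600 = $203,216.
Year 1: ⌊$233,816 × 125%/9⌋ = $32,474. Book value $201,342.
Year 2: ⌊$201,342 × 125%/9⌋ = $27,964. Book value $173,378.
Year 3: ⌊$173,378 × 125%/9⌋ = $24,080. Book value $149,298.
Year 4: ⌊$149,298 × 125%/9⌋ = $20,735. Book value $128,563.
Year 5: ⌊$128,563 × 125%/9⌋ = $17,855. Book value $110,708.

$110,708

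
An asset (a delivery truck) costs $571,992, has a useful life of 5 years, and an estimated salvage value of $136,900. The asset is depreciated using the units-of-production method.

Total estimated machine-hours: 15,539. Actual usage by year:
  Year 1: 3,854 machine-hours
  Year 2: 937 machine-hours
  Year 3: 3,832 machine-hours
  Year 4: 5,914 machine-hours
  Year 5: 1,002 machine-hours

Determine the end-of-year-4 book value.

$164,956

Depreciable base = $571,992 − $136,900 = $435,092.
Rate = $435,092 / 15,539 machine-hours = $28 per machine-hour.
Year 1: 3,854 × $28 = $107,912. Book value $464,080.
Year 2: 937 × $28 = $26,236. Book value $437,844.
Year 3: 3,832 × $28 = $107,296. Book value $330,548.
Year 4: 5,914 × $28 = $165,592. Book value $164,956.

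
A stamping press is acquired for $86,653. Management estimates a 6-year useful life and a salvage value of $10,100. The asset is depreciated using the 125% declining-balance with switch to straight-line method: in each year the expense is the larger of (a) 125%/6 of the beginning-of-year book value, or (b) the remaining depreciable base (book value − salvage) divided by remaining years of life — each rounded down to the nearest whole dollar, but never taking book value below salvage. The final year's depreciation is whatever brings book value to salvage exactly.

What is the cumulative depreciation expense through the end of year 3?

$43,657

Depreciable base = $86,653 − $10,100 = $76,553.
Year 1: DB = ⌊$86,653 × 125%/6⌋ = $18,052; SL = ⌊$76,553/6⌋ = $12,758 → take DB $18,052. Book value $68,601.
Year 2: DB = ⌊$68,601 × 125%/6⌋ = $14,291; SL = ⌊$58,501/5⌋ = $11,700 → take DB $14,291. Book value $54,310.
Year 3: DB = ⌊$54,310 × 125%/6⌋ = $11,314; SL = ⌊$44,210/4⌋ = $11,052 → take DB $11,314. Book value $42,996.
Accumulated through year 3 = $86,653 − $42,996 = $43,657.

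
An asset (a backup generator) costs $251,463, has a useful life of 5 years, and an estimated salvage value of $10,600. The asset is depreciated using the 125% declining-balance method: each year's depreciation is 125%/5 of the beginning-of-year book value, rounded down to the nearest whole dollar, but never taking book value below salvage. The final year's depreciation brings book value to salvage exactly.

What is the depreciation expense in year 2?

$47,149

Depreciable base = $251,463 − $10,600 = $240,863.
Year 1: ⌊$251,463 × 125%/5⌋ = $62,865. Book value $188,598.
Year 2: ⌊$188,598 × 125%/5⌋ = $47,149. Book value $141,449.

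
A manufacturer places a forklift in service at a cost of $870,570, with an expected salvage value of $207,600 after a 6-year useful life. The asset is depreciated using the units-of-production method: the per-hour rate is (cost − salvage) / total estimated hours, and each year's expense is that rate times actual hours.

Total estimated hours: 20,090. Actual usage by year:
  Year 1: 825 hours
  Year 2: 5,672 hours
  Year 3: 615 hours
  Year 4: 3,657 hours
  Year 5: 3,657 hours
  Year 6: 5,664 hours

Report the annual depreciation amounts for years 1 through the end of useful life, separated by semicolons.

$27,225; $187,176; $20,295; $120,681; $120,681; $186,912

Depreciable base = $870,570 − $207,600 = $662,970.
Rate = $662,970 / 20,090 hours = $33 per hour.
Year 1: 825 × $33 = $27,225. Book value $843,345.
Year 2: 5,672 × $33 = $187,176. Book value $656,169.
Year 3: 615 × $33 = $20,295. Book value $635,874.
Year 4: 3,657 × $33 = $120,681. Book value $515,193.
Year 5: 3,657 × $33 = $120,681. Book value $394,512.
Year 6: 5,664 × $33 = $186,912. Book value $207,600.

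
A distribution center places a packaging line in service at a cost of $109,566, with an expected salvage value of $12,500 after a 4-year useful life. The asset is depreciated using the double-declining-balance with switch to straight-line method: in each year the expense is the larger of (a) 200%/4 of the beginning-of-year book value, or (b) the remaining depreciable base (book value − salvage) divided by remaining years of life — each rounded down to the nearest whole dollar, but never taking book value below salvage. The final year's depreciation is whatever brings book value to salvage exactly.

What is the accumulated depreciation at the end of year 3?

$95,870

Depreciable base = $109,566 − $12,500 = $97,066.
Year 1: DB = ⌊$109,566 × 200%/4⌋ = $54,783; SL = ⌊$97,066/4⌋ = $24,266 → take DB $54,783. Book value $54,783.
Year 2: DB = ⌊$54,783 × 200%/4⌋ = $27,391; SL = ⌊$42,283/3⌋ = $14,094 → take DB $27,391. Book value $27,392.
Year 3: DB = ⌊$27,392 × 200%/4⌋ = $13,696; SL = ⌊$14,892/2⌋ = $7,446 → take DB $13,696. Book value $13,696.
Accumulated through year 3 = $109,566 − $13,696 = $95,870.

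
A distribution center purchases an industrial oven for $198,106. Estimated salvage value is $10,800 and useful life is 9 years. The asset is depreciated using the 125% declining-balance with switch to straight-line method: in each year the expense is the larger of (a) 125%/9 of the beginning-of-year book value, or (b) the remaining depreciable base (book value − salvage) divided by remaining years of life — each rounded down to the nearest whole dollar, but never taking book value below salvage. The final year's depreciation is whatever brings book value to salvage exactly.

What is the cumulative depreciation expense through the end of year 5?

$110,174

Depreciable base = $198,106 − $10,800 = $187,306.
Year 1: DB = ⌊$198,106 × 125%/9⌋ = $27,514; SL = ⌊$187,306/9⌋ = $20,811 → take DB $27,514. Book value $170,592.
Year 2: DB = ⌊$170,592 × 125%/9⌋ = $23,693; SL = ⌊$159,792/8⌋ = $19,974 → take DB $23,693. Book value $146,899.
Year 3: DB = ⌊$146,899 × 125%/9⌋ = $20,402; SL = ⌊$136,099/7⌋ = $19,442 → take DB $20,402. Book value $126,497.
Year 4: DB = ⌊$126,497 × 125%/9⌋ = $17,569; SL = ⌊$115,697/6⌋ = $19,282 → take SL $19,282. Book value $107,215.
Year 5: DB = ⌊$107,215 × 125%/9⌋ = $14,890; SL = ⌊$96,415/5⌋ = $19,283 → take SL $19,283. Book value $87,932.
Accumulated through year 5 = $198,106 − $87,932 = $110,174.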